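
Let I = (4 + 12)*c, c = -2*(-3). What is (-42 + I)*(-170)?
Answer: -9180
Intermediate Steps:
c = 6
I = 96 (I = (4 + 12)*6 = 16*6 = 96)
(-42 + I)*(-170) = (-42 + 96)*(-170) = 54*(-170) = -9180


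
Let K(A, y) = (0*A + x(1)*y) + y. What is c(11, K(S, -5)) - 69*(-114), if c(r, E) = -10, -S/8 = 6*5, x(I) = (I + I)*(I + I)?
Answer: 7856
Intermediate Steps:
x(I) = 4*I² (x(I) = (2*I)*(2*I) = 4*I²)
S = -240 (S = -48*5 = -8*30 = -240)
K(A, y) = 5*y (K(A, y) = (0*A + (4*1²)*y) + y = (0 + (4*1)*y) + y = (0 + 4*y) + y = 4*y + y = 5*y)
c(11, K(S, -5)) - 69*(-114) = -10 - 69*(-114) = -10 + 7866 = 7856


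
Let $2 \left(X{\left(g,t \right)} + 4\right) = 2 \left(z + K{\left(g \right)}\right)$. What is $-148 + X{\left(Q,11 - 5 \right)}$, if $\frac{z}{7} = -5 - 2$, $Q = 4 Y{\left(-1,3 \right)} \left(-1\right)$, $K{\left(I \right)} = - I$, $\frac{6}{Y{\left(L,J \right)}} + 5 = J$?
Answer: $-213$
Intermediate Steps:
$Y{\left(L,J \right)} = \frac{6}{-5 + J}$
$Q = 12$ ($Q = 4 \frac{6}{-5 + 3} \left(-1\right) = 4 \frac{6}{-2} \left(-1\right) = 4 \cdot 6 \left(- \frac{1}{2}\right) \left(-1\right) = 4 \left(-3\right) \left(-1\right) = \left(-12\right) \left(-1\right) = 12$)
$z = -49$ ($z = 7 \left(-5 - 2\right) = 7 \left(-7\right) = -49$)
$X{\left(g,t \right)} = -53 - g$ ($X{\left(g,t \right)} = -4 + \frac{2 \left(-49 - g\right)}{2} = -4 + \frac{-98 - 2 g}{2} = -4 - \left(49 + g\right) = -53 - g$)
$-148 + X{\left(Q,11 - 5 \right)} = -148 - 65 = -213$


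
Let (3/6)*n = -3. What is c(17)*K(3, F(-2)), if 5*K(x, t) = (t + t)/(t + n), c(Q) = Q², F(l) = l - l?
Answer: 0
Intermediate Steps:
n = -6 (n = 2*(-3) = -6)
F(l) = 0
K(x, t) = 2*t/(5*(-6 + t)) (K(x, t) = ((t + t)/(t - 6))/5 = ((2*t)/(-6 + t))/5 = (2*t/(-6 + t))/5 = 2*t/(5*(-6 + t)))
c(17)*K(3, F(-2)) = 17²*((⅖)*0/(-6 + 0)) = 289*((⅖)*0/(-6)) = 289*((⅖)*0*(-⅙)) = 289*0 = 0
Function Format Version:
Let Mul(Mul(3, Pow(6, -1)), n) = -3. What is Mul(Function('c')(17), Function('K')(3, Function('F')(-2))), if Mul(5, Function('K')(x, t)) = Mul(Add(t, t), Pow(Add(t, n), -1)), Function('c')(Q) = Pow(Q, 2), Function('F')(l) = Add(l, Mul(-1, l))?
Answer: 0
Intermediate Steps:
n = -6 (n = Mul(2, -3) = -6)
Function('F')(l) = 0
Function('K')(x, t) = Mul(Rational(2, 5), t, Pow(Add(-6, t), -1)) (Function('K')(x, t) = Mul(Rational(1, 5), Mul(Add(t, t), Pow(Add(t, -6), -1))) = Mul(Rational(1, 5), Mul(Mul(2, t), Pow(Add(-6, t), -1))) = Mul(Rational(1, 5), Mul(2, t, Pow(Add(-6, t), -1))) = Mul(Rational(2, 5), t, Pow(Add(-6, t), -1)))
Mul(Function('c')(17), Function('K')(3, Function('F')(-2))) = Mul(Pow(17, 2), Mul(Rational(2, 5), 0, Pow(Add(-6, 0), -1))) = Mul(289, Mul(Rational(2, 5), 0, Pow(-6, -1))) = Mul(289, Mul(Rational(2, 5), 0, Rational(-1, 6))) = Mul(289, 0) = 0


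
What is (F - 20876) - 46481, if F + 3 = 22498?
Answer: -44862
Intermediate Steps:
F = 22495 (F = -3 + 22498 = 22495)
(F - 20876) - 46481 = (22495 - 20876) - 46481 = 1619 - 46481 = -44862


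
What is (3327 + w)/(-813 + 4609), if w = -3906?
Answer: -579/3796 ≈ -0.15253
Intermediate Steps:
(3327 + w)/(-813 + 4609) = (3327 - 3906)/(-813 + 4609) = -579/3796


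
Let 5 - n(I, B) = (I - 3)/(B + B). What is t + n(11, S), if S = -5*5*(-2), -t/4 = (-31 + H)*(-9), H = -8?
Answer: -34977/25 ≈ -1399.1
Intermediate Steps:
t = -1404 (t = -4*(-31 - 8)*(-9) = -(-156)*(-9) = -4*351 = -1404)
S = 50 (S = -25*(-2) = 50)
n(I, B) = 5 - (-3 + I)/(2*B) (n(I, B) = 5 - (I - 3)/(B + B) = 5 - (-3 + I)/(2*B))
t + n(11, S) = -1404 + (½)*(3 - 1*11 + 10*50)/50 = -1404 + (½)*(1/50)*(3 - 11 + 500) = -1404 + (½)*(1/50)*492 = -1404 + 123/25 = -34977/25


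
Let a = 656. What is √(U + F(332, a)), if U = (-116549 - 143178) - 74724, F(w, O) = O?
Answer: 17*I*√1155 ≈ 577.75*I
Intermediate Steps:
U = -334451 (U = -259727 - 74724 = -334451)
√(U + F(332, a)) = √(-334451 + 656) = √(-333795) = 17*I*√1155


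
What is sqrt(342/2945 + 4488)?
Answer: 71*sqrt(21390)/155 ≈ 66.993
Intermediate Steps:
sqrt(342/2945 + 4488) = sqrt(342*(1/2945) + 4488) = sqrt(18/155 + 4488) = sqrt(695658/155) = 71*sqrt(21390)/155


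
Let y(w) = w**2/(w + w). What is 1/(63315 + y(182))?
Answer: 1/63406 ≈ 1.5771e-5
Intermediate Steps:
y(w) = w/2 (y(w) = w**2/((2*w)) = (1/(2*w))*w**2 = w/2)
1/(63315 + y(182)) = 1/(63315 + (1/2)*182) = 1/(63315 + 91) = 1/63406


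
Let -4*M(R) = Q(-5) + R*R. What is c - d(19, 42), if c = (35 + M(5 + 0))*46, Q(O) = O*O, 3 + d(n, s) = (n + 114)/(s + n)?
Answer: 63185/61 ≈ 1035.8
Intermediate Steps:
d(n, s) = -3 + (114 + n)/(n + s) (d(n, s) = -3 + (n + 114)/(s + n) = -3 + (114 + n)/(n + s))
Q(O) = O²
M(R) = -25/4 - R²/4 (M(R) = -((-5)² + R*R)/4 = -(25 + R²)/4 = -25/4 - R²/4)
c = 1035 (c = (35 + (-25/4 - (5 + 0)²/4))*46 = (35 + (-25/4 - ¼*5²))*46 = (35 + (-25/4 - ¼*25))*46 = (35 + (-25/4 - 25/4))*46 = (35 - 25/2)*46 = (45/2)*46 = 1035)
c - d(19, 42) = 1035 - (114 - 3*42 - 2*19)/(19 + 42) = 1035 - (114 - 126 - 38)/61 = 1035 - (-50)/61 = 1035 - 1*(-50/61) = 1035 + 50/61 = 63185/61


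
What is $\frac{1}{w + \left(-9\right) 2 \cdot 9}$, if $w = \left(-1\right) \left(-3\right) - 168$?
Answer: $- \frac{1}{327} \approx -0.0030581$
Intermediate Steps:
$w = -165$ ($w = 3 - 168 = -165$)
$\frac{1}{w + \left(-9\right) 2 \cdot 9} = \frac{1}{-165 + \left(-9\right) 2 \cdot 9} = \frac{1}{-165 - 162} = \frac{1}{-327} = - \frac{1}{327}$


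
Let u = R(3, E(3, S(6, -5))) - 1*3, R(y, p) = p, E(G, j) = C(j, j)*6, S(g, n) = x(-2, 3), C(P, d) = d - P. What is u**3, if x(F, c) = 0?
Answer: -27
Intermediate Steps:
S(g, n) = 0
E(G, j) = 0 (E(G, j) = (j - j)*6 = 0*6 = 0)
u = -3 (u = 0 - 1*3 = 0 - 3 = -3)
u**3 = (-3)**3 = -27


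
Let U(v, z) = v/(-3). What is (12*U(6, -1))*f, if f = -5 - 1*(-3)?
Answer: 48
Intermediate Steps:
U(v, z) = -v/3 (U(v, z) = v*(-⅓) = -v/3)
f = -2 (f = -5 + 3 = -2)
(12*U(6, -1))*f = (12*(-⅓*6))*(-2) = (12*(-2))*(-2) = -24*(-2) = 48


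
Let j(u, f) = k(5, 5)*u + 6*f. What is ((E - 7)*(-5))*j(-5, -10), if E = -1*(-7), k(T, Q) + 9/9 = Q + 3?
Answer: 0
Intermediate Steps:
k(T, Q) = 2 + Q (k(T, Q) = -1 + (Q + 3) = -1 + (3 + Q) = 2 + Q)
j(u, f) = 6*f + 7*u (j(u, f) = (2 + 5)*u + 6*f = 7*u + 6*f = 6*f + 7*u)
E = 7
((E - 7)*(-5))*j(-5, -10) = ((7 - 7)*(-5))*(6*(-10) + 7*(-5)) = (0*(-5))*(-60 - 35) = 0*(-95) = 0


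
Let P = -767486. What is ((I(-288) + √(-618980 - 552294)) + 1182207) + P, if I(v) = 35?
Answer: 414756 + I*√1171274 ≈ 4.1476e+5 + 1082.3*I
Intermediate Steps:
((I(-288) + √(-618980 - 552294)) + 1182207) + P = ((35 + √(-618980 - 552294)) + 1182207) - 767486 = ((35 + √(-1171274)) + 1182207) - 767486 = ((35 + I*√1171274) + 1182207) - 767486 = (1182242 + I*√1171274) - 767486 = 414756 + I*√1171274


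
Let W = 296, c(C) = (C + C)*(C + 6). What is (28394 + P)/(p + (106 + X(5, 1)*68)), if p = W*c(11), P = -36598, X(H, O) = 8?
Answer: -4102/55677 ≈ -0.073675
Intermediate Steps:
c(C) = 2*C*(6 + C) (c(C) = (2*C)*(6 + C) = 2*C*(6 + C))
p = 110704 (p = 296*(2*11*(6 + 11)) = 296*(2*11*17) = 296*374 = 110704)
(28394 + P)/(p + (106 + X(5, 1)*68)) = (28394 - 36598)/(110704 + (106 + 8*68)) = -8204/(110704 + (106 + 544)) = -8204/(110704 + 650) = -8204/111354 = -8204*1/111354 = -4102/55677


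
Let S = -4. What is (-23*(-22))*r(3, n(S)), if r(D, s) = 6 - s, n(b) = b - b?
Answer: 3036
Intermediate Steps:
n(b) = 0
(-23*(-22))*r(3, n(S)) = (-23*(-22))*(6 - 1*0) = 506*(6 + 0) = 506*6 = 3036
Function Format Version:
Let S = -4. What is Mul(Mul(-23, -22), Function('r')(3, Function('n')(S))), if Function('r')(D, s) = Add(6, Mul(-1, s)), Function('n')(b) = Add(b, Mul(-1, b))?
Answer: 3036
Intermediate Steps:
Function('n')(b) = 0
Mul(Mul(-23, -22), Function('r')(3, Function('n')(S))) = Mul(Mul(-23, -22), Add(6, Mul(-1, 0))) = Mul(506, Add(6, 0)) = Mul(506, 6) = 3036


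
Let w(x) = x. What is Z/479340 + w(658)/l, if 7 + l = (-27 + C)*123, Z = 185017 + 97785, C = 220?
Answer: 439178924/710981055 ≈ 0.61771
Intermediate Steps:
Z = 282802
l = 23732 (l = -7 + (-27 + 220)*123 = -7 + 193*123 = -7 + 23739 = 23732)
Z/479340 + w(658)/l = 282802/479340 + 658/23732 = 282802*(1/479340) + 658*(1/23732) = 141401/239670 + 329/11866 = 439178924/710981055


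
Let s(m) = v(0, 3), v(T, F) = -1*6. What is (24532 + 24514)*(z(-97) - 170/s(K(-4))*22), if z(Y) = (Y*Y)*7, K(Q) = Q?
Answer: 9782666114/3 ≈ 3.2609e+9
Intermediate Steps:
v(T, F) = -6
s(m) = -6
z(Y) = 7*Y**2 (z(Y) = Y**2*7 = 7*Y**2)
(24532 + 24514)*(z(-97) - 170/s(K(-4))*22) = (24532 + 24514)*(7*(-97)**2 - 170/(-6)*22) = 49046*(7*9409 - 170*(-1/6)*22) = 49046*(65863 + (85/3)*22) = 49046*(65863 + 1870/3) = 49046*(199459/3) = 9782666114/3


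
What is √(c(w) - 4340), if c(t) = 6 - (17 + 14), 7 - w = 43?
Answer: 3*I*√485 ≈ 66.068*I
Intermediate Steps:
w = -36 (w = 7 - 1*43 = 7 - 43 = -36)
c(t) = -25 (c(t) = 6 - 1*31 = 6 - 31 = -25)
√(c(w) - 4340) = √(-25 - 4340) = √(-4365) = 3*I*√485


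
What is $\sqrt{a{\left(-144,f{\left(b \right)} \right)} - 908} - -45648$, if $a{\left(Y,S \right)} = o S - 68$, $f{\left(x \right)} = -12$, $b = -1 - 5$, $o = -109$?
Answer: $45648 + 2 \sqrt{83} \approx 45666.0$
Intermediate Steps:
$b = -6$ ($b = -1 - 5 = -6$)
$a{\left(Y,S \right)} = -68 - 109 S$ ($a{\left(Y,S \right)} = - 109 S - 68 = -68 - 109 S$)
$\sqrt{a{\left(-144,f{\left(b \right)} \right)} - 908} - -45648 = \sqrt{\left(-68 - -1308\right) - 908} - -45648 = \sqrt{\left(-68 + 1308\right) - 908} + 45648 = \sqrt{1240 - 908} + 45648 = \sqrt{332} + 45648 = 2 \sqrt{83} + 45648 = 45648 + 2 \sqrt{83}$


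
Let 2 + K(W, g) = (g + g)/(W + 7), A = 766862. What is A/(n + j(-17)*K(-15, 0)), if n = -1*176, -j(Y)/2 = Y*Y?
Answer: 383431/490 ≈ 782.51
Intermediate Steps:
K(W, g) = -2 + 2*g/(7 + W) (K(W, g) = -2 + (g + g)/(W + 7) = -2 + (2*g)/(7 + W) = -2 + 2*g/(7 + W))
j(Y) = -2*Y² (j(Y) = -2*Y*Y = -2*Y²)
n = -176
A/(n + j(-17)*K(-15, 0)) = 766862/(-176 + (-2*(-17)²)*(2*(-7 + 0 - 1*(-15))/(7 - 15))) = 766862/(-176 + (-2*289)*(2*(-7 + 0 + 15)/(-8))) = 766862/(-176 - 1156*(-1)*8/8) = 766862/(-176 - 578*(-2)) = 766862/(-176 + 1156) = 766862/980 = 766862*(1/980) = 383431/490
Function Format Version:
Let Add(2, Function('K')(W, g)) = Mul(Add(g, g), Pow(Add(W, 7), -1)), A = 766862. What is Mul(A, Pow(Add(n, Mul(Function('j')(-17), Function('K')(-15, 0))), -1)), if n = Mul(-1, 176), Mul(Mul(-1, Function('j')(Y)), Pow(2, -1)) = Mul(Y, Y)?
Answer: Rational(383431, 490) ≈ 782.51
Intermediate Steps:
Function('K')(W, g) = Add(-2, Mul(2, g, Pow(Add(7, W), -1))) (Function('K')(W, g) = Add(-2, Mul(Add(g, g), Pow(Add(W, 7), -1))) = Add(-2, Mul(Mul(2, g), Pow(Add(7, W), -1))) = Add(-2, Mul(2, g, Pow(Add(7, W), -1))))
Function('j')(Y) = Mul(-2, Pow(Y, 2)) (Function('j')(Y) = Mul(-2, Mul(Y, Y)) = Mul(-2, Pow(Y, 2)))
n = -176
Mul(A, Pow(Add(n, Mul(Function('j')(-17), Function('K')(-15, 0))), -1)) = Mul(766862, Pow(Add(-176, Mul(Mul(-2, Pow(-17, 2)), Mul(2, Pow(Add(7, -15), -1), Add(-7, 0, Mul(-1, -15))))), -1)) = Mul(766862, Pow(Add(-176, Mul(Mul(-2, 289), Mul(2, Pow(-8, -1), Add(-7, 0, 15)))), -1)) = Mul(766862, Pow(Add(-176, Mul(-578, Mul(2, Rational(-1, 8), 8))), -1)) = Mul(766862, Pow(Add(-176, Mul(-578, -2)), -1)) = Mul(766862, Pow(Add(-176, 1156), -1)) = Mul(766862, Pow(980, -1)) = Mul(766862, Rational(1, 980)) = Rational(383431, 490)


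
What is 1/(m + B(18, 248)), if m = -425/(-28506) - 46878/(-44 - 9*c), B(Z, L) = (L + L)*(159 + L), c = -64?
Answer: 1895649/382511445157 ≈ 4.9558e-6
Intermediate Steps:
B(Z, L) = 2*L*(159 + L) (B(Z, L) = (2*L)*(159 + L) = 2*L*(159 + L))
m = -167009771/1895649 (m = -425/(-28506) - 46878/(-44 - 9*(-64)) = -425*(-1/28506) - 46878/(-44 + 576) = 425/28506 - 46878/532 = 425/28506 - 46878*1/532 = 425/28506 - 23439/266 = -167009771/1895649 ≈ -88.102)
1/(m + B(18, 248)) = 1/(-167009771/1895649 + 2*248*(159 + 248)) = 1/(-167009771/1895649 + 2*248*407) = 1/(-167009771/1895649 + 201872) = 1/(382511445157/1895649) = 1895649/382511445157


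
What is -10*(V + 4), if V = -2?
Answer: -20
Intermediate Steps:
-10*(V + 4) = -10*(-2 + 4) = -10*2 = -20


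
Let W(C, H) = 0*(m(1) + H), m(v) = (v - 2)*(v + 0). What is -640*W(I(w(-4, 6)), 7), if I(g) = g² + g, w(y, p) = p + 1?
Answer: 0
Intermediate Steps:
w(y, p) = 1 + p
I(g) = g + g²
m(v) = v*(-2 + v) (m(v) = (-2 + v)*v = v*(-2 + v))
W(C, H) = 0 (W(C, H) = 0*(1*(-2 + 1) + H) = 0*(1*(-1) + H) = 0*(-1 + H) = 0)
-640*W(I(w(-4, 6)), 7) = -640*0 = 0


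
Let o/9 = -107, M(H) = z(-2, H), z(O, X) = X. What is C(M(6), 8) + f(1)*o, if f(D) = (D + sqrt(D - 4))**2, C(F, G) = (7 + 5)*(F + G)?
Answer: 2094 - 1926*I*sqrt(3) ≈ 2094.0 - 3335.9*I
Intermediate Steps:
M(H) = H
o = -963 (o = 9*(-107) = -963)
C(F, G) = 12*F + 12*G (C(F, G) = 12*(F + G) = 12*F + 12*G)
f(D) = (D + sqrt(-4 + D))**2
C(M(6), 8) + f(1)*o = (12*6 + 12*8) + (1 + sqrt(-4 + 1))**2*(-963) = (72 + 96) + (1 + sqrt(-3))**2*(-963) = 168 + (1 + I*sqrt(3))**2*(-963) = 168 - 963*(1 + I*sqrt(3))**2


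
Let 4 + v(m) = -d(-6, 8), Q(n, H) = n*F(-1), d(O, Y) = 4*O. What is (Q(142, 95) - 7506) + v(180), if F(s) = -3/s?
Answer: -7060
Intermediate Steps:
Q(n, H) = 3*n (Q(n, H) = n*(-3/(-1)) = n*(-3*(-1)) = n*3 = 3*n)
v(m) = 20 (v(m) = -4 - 4*(-6) = -4 - 1*(-24) = -4 + 24 = 20)
(Q(142, 95) - 7506) + v(180) = (3*142 - 7506) + 20 = (426 - 7506) + 20 = -7080 + 20 = -7060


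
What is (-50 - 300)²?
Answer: 122500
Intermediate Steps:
(-50 - 300)² = (-350)² = 122500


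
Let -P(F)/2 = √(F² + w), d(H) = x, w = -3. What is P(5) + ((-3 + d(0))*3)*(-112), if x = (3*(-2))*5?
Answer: 11088 - 2*√22 ≈ 11079.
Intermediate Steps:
x = -30 (x = -6*5 = -30)
d(H) = -30
P(F) = -2*√(-3 + F²) (P(F) = -2*√(F² - 3) = -2*√(-3 + F²))
P(5) + ((-3 + d(0))*3)*(-112) = -2*√(-3 + 5²) + ((-3 - 30)*3)*(-112) = -2*√(-3 + 25) - 33*3*(-112) = -2*√22 - 99*(-112) = -2*√22 + 11088 = 11088 - 2*√22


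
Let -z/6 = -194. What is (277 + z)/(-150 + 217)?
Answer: 1441/67 ≈ 21.507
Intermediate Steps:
z = 1164 (z = -6*(-194) = 1164)
(277 + z)/(-150 + 217) = (277 + 1164)/(-150 + 217) = 1441/67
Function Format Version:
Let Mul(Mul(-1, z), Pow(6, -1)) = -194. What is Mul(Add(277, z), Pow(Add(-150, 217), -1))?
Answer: Rational(1441, 67) ≈ 21.507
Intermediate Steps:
z = 1164 (z = Mul(-6, -194) = 1164)
Mul(Add(277, z), Pow(Add(-150, 217), -1)) = Mul(Add(277, 1164), Pow(Add(-150, 217), -1)) = Mul(1441, Pow(67, -1)) = Mul(1441, Rational(1, 67)) = Rational(1441, 67)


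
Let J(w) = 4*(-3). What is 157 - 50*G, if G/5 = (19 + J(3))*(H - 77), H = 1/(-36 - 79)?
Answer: 3103211/23 ≈ 1.3492e+5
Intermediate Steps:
H = -1/115 (H = 1/(-115) = -1/115 ≈ -0.0086956)
J(w) = -12
G = -61992/23 (G = 5*((19 - 12)*(-1/115 - 77)) = 5*(7*(-8856/115)) = 5*(-61992/115) = -61992/23 ≈ -2695.3)
157 - 50*G = 157 - 50*(-61992/23) = 157 + 3099600/23 = 3103211/23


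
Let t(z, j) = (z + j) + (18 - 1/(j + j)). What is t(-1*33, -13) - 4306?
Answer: -112683/26 ≈ -4334.0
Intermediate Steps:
t(z, j) = 18 + j + z - 1/(2*j) (t(z, j) = (j + z) + (18 - 1/(2*j)) = 18 + j + z - 1/(2*j))
t(-1*33, -13) - 4306 = (18 - 13 - 1*33 - 1/2/(-13)) - 4306 = (18 - 13 - 33 - 1/2*(-1/13)) - 4306 = (18 - 13 - 33 + 1/26) - 4306 = -727/26 - 4306 = -112683/26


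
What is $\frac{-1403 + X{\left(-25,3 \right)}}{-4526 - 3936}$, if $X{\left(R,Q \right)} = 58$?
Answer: $\frac{1345}{8462} \approx 0.15895$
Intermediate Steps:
$\frac{-1403 + X{\left(-25,3 \right)}}{-4526 - 3936} = \frac{-1403 + 58}{-4526 - 3936} = - \frac{1345}{-8462} = \left(-1345\right) \left(- \frac{1}{8462}\right) = \frac{1345}{8462}$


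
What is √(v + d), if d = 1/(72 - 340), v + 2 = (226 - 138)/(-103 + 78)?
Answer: I*√2479603/670 ≈ 2.3503*I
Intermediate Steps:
v = -138/25 (v = -2 + (226 - 138)/(-103 + 78) = -2 + 88/(-25) = -2 + 88*(-1/25) = -2 - 88/25 = -138/25 ≈ -5.5200)
d = -1/268 (d = 1/(-268) = -1/268 ≈ -0.0037313)
√(v + d) = √(-138/25 - 1/268) = √(-37009/6700) = I*√2479603/670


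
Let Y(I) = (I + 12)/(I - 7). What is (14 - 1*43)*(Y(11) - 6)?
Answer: 29/4 ≈ 7.2500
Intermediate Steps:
Y(I) = (12 + I)/(-7 + I)
(14 - 1*43)*(Y(11) - 6) = (14 - 1*43)*((12 + 11)/(-7 + 11) - 6) = (14 - 43)*(23/4 - 6) = -29*((¼)*23 - 6) = -29*(23/4 - 6) = -29*(-¼) = 29/4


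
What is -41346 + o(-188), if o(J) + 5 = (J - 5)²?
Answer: -4102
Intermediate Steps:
o(J) = -5 + (-5 + J)² (o(J) = -5 + (J - 5)² = -5 + (-5 + J)²)
-41346 + o(-188) = -41346 + (-5 + (-5 - 188)²) = -41346 + (-5 + (-193)²) = -41346 + (-5 + 37249) = -41346 + 37244 = -4102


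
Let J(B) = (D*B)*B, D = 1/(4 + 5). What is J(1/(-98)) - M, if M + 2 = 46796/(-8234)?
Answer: 2734147669/355857012 ≈ 7.6833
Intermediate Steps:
D = ⅑ (D = 1/9 = ⅑ ≈ 0.11111)
J(B) = B²/9 (J(B) = (B/9)*B = B²/9)
M = -31632/4117 (M = -2 + 46796/(-8234) = -2 + 46796*(-1/8234) = -2 - 23398/4117 = -31632/4117 ≈ -7.6833)
J(1/(-98)) - M = (1/(-98))²/9 - 1*(-31632/4117) = (-1/98)²/9 + 31632/4117 = (⅑)*(1/9604) + 31632/4117 = 1/86436 + 31632/4117 = 2734147669/355857012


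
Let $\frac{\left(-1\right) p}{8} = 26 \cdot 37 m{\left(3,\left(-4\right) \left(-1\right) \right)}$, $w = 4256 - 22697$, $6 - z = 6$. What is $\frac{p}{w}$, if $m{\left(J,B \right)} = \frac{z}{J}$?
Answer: $0$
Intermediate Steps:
$z = 0$ ($z = 6 - 6 = 0$)
$m{\left(J,B \right)} = 0$ ($m{\left(J,B \right)} = \frac{0}{J} = 0$)
$w = -18441$ ($w = 4256 - 22697 = -18441$)
$p = 0$ ($p = - 8 \cdot 26 \cdot 37 \cdot 0 = - 8 \cdot 962 \cdot 0 = \left(-8\right) 0 = 0$)
$\frac{p}{w} = \frac{0}{-18441} = 0 \left(- \frac{1}{18441}\right) = 0$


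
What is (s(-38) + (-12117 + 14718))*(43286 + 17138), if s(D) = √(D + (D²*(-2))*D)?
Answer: 157162824 + 60424*√109706 ≈ 1.7718e+8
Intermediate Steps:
s(D) = √(D - 2*D³) (s(D) = √(D + (-2*D²)*D) = √(D - 2*D³))
(s(-38) + (-12117 + 14718))*(43286 + 17138) = (√(-38 - 2*(-38)³) + (-12117 + 14718))*(43286 + 17138) = (√(-38 - 2*(-54872)) + 2601)*60424 = (√(-38 + 109744) + 2601)*60424 = (√109706 + 2601)*60424 = (2601 + √109706)*60424 = 157162824 + 60424*√109706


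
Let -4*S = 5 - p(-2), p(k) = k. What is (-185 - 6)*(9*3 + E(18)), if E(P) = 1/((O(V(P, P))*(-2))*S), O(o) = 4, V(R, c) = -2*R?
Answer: -72389/14 ≈ -5170.6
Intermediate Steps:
S = -7/4 (S = -(5 - 1*(-2))/4 = -(5 + 2)/4 = -¼*7 = -7/4 ≈ -1.7500)
E(P) = 1/14 (E(P) = 1/((4*(-2))*(-7/4)) = 1/(-8*(-7/4)) = 1/14)
(-185 - 6)*(9*3 + E(18)) = (-185 - 6)*(9*3 + 1/14) = -191*(27 + 1/14) = -191*379/14 = -72389/14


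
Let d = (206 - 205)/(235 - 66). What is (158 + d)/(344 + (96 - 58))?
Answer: 26703/64558 ≈ 0.41363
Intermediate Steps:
d = 1/169 ≈ 0.0059172
(158 + d)/(344 + (96 - 58)) = (158 + 1/169)/(344 + (96 - 58)) = 26703/(169*(344 + 38)) = (26703/169)/382 = (26703/169)*(1/382) = 26703/64558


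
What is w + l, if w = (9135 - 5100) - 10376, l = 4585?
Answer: -1756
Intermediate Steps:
w = -6341 (w = 4035 - 10376 = -6341)
w + l = -6341 + 4585 = -1756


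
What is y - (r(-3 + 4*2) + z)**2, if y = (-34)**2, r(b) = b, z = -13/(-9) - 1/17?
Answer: 26106275/23409 ≈ 1115.2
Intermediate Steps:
z = 212/153 (z = -13*(-1/9) - 1*1/17 = 13/9 - 1/17 = 212/153 ≈ 1.3856)
y = 1156
y - (r(-3 + 4*2) + z)**2 = 1156 - ((-3 + 4*2) + 212/153)**2 = 1156 - ((-3 + 8) + 212/153)**2 = 1156 - (5 + 212/153)**2 = 1156 - (977/153)**2 = 1156 - 1*954529/23409 = 1156 - 954529/23409 = 26106275/23409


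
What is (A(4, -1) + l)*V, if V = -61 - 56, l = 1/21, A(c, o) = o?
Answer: 780/7 ≈ 111.43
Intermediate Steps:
l = 1/21 ≈ 0.047619
V = -117
(A(4, -1) + l)*V = (-1 + 1/21)*(-117) = -20/21*(-117) = 780/7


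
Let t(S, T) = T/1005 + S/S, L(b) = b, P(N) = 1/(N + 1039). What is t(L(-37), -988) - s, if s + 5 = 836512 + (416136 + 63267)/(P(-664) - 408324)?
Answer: -128727458514741857/153887106495 ≈ -8.3651e+5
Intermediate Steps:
P(N) = 1/(1039 + N)
t(S, T) = 1 + T/1005 (t(S, T) = T*(1/1005) + 1 = T/1005 + 1 = 1 + T/1005)
s = 128087025987868/153121499 (s = -5 + (836512 + (416136 + 63267)/(1/(1039 - 664) - 408324)) = -5 + (836512 + 479403/(1/375 - 408324)) = -5 + (836512 + 479403/(-153121499/375)) = -5 + (836512 + 479403*(-375/153121499)) = -5 + (836512 - 179776125/153121499) = -5 + 128087791595363/153121499 = 128087025987868/153121499 ≈ 8.3651e+5)
t(L(-37), -988) - s = (1 + (1/1005)*(-988)) - 1*128087025987868/153121499 = (1 - 988/1005) - 128087025987868/153121499 = 17/1005 - 128087025987868/153121499 = -128727458514741857/153887106495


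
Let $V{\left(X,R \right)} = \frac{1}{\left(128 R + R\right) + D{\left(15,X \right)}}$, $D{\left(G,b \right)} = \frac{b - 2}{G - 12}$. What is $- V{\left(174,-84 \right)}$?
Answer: $\frac{3}{32336} \approx 9.2776 \cdot 10^{-5}$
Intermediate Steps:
$D{\left(G,b \right)} = \frac{-2 + b}{-12 + G}$
$V{\left(X,R \right)} = \frac{1}{- \frac{2}{3} + 129 R + \frac{X}{3}}$ ($V{\left(X,R \right)} = \frac{1}{\left(128 R + R\right) + \frac{-2 + X}{-12 + 15}} = \frac{1}{129 R + \frac{-2 + X}{3}} = \frac{1}{129 R + \left(- \frac{2}{3} + \frac{X}{3}\right)} = \frac{1}{- \frac{2}{3} + 129 R + \frac{X}{3}}$)
$- V{\left(174,-84 \right)} = - \frac{3}{-2 + 174 + 387 \left(-84\right)} = - \frac{3}{-2 + 174 - 32508} = - \frac{3}{-32336} = - \frac{3 \left(-1\right)}{32336} = \left(-1\right) \left(- \frac{3}{32336}\right) = \frac{3}{32336}$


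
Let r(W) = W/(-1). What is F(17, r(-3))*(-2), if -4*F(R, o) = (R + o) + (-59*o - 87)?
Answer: -122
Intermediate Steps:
r(W) = -W (r(W) = W*(-1) = -W)
F(R, o) = 87/4 - R/4 + 29*o/2 (F(R, o) = -((R + o) + (-59*o - 87))/4 = -((R + o) + (-87 - 59*o))/4 = -(-87 + R - 58*o)/4 = 87/4 - R/4 + 29*o/2)
F(17, r(-3))*(-2) = (87/4 - ¼*17 + 29*(-1*(-3))/2)*(-2) = (87/4 - 17/4 + (29/2)*3)*(-2) = (87/4 - 17/4 + 87/2)*(-2) = 61*(-2) = -122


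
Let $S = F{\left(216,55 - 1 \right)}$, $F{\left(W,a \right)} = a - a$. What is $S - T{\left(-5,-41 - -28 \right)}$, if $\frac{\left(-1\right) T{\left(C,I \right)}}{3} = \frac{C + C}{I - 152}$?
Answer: $\frac{2}{11} \approx 0.18182$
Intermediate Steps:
$F{\left(W,a \right)} = 0$
$S = 0$
$T{\left(C,I \right)} = - \frac{6 C}{-152 + I}$ ($T{\left(C,I \right)} = - 3 \frac{C + C}{I - 152} = - 3 \frac{2 C}{-152 + I} = - \frac{6 C}{-152 + I}$)
$S - T{\left(-5,-41 - -28 \right)} = 0 - \left(-6\right) \left(-5\right) \frac{1}{-152 - 13} = 0 - \left(-6\right) \left(-5\right) \frac{1}{-165} = 0 - \left(-6\right) \left(-5\right) \left(- \frac{1}{165}\right) = 0 - - \frac{2}{11} = 0 + \frac{2}{11} = \frac{2}{11}$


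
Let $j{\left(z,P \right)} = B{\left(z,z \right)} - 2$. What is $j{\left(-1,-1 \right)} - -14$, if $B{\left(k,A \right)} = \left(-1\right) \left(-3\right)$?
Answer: $15$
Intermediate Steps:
$B{\left(k,A \right)} = 3$
$j{\left(z,P \right)} = 1$ ($j{\left(z,P \right)} = 3 - 2 = 1$)
$j{\left(-1,-1 \right)} - -14 = 1 - -14 = 1 + 14 = 15$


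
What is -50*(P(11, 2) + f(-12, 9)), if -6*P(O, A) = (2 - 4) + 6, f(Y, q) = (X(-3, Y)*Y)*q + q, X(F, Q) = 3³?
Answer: 436150/3 ≈ 1.4538e+5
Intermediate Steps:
X(F, Q) = 27
f(Y, q) = q + 27*Y*q (f(Y, q) = (27*Y)*q + q = 27*Y*q + q = q + 27*Y*q)
P(O, A) = -⅔ (P(O, A) = -((2 - 4) + 6)/6 = -(-2 + 6)/6 = -⅙*4 = -⅔)
-50*(P(11, 2) + f(-12, 9)) = -50*(-⅔ + 9*(1 + 27*(-12))) = -50*(-⅔ + 9*(1 - 324)) = -50*(-⅔ + 9*(-323)) = -50*(-⅔ - 2907) = -50*(-8723/3) = 436150/3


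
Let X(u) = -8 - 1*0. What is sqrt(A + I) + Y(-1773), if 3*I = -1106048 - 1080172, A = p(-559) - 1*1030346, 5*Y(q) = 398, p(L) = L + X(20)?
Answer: 398/5 + 3*I*sqrt(195517) ≈ 79.6 + 1326.5*I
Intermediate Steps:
X(u) = -8 (X(u) = -8 + 0 = -8)
p(L) = -8 + L (p(L) = L - 8 = -8 + L)
Y(q) = 398/5 (Y(q) = (1/5)*398 = 398/5)
A = -1030913 (A = (-8 - 559) - 1*1030346 = -567 - 1030346 = -1030913)
I = -728740 (I = (-1106048 - 1080172)/3 = (1/3)*(-2186220) = -728740)
sqrt(A + I) + Y(-1773) = sqrt(-1030913 - 728740) + 398/5 = sqrt(-1759653) + 398/5 = 3*I*sqrt(195517) + 398/5 = 398/5 + 3*I*sqrt(195517)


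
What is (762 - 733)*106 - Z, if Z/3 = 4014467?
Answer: -12040327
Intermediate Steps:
Z = 12043401 (Z = 3*4014467 = 12043401)
(762 - 733)*106 - Z = (762 - 733)*106 - 1*12043401 = 29*106 - 12043401 = 3074 - 12043401 = -12040327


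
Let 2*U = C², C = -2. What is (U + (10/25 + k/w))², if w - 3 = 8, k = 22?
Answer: 484/25 ≈ 19.360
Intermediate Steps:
w = 11 (w = 3 + 8 = 11)
U = 2 (U = (½)*(-2)² = (½)*4 = 2)
(U + (10/25 + k/w))² = (2 + (10/25 + 22/11))² = (2 + (10*(1/25) + 22*(1/11)))² = (2 + (⅖ + 2))² = (2 + 12/5)² = (22/5)² = 484/25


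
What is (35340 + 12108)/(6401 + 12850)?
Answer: 5272/2139 ≈ 2.4647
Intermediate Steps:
(35340 + 12108)/(6401 + 12850) = 47448/19251 = 47448*(1/19251) = 5272/2139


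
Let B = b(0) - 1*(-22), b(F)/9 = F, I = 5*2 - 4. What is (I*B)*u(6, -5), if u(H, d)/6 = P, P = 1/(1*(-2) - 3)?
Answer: -792/5 ≈ -158.40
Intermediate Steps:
I = 6 (I = 10 - 4 = 6)
b(F) = 9*F
P = -⅕ (P = 1/(-2 - 3) = 1/(-5) = -⅕ ≈ -0.20000)
u(H, d) = -6/5 (u(H, d) = 6*(-⅕) = -6/5)
B = 22 (B = 9*0 - 1*(-22) = 0 + 22 = 22)
(I*B)*u(6, -5) = (6*22)*(-6/5) = 132*(-6/5) = -792/5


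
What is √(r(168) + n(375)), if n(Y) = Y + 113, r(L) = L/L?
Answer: √489 ≈ 22.113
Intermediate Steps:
r(L) = 1
n(Y) = 113 + Y
√(r(168) + n(375)) = √(1 + (113 + 375)) = √(1 + 488) = √489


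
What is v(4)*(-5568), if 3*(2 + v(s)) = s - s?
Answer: 11136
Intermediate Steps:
v(s) = -2 (v(s) = -2 + (s - s)/3 = -2 + (⅓)*0 = -2 + 0 = -2)
v(4)*(-5568) = -2*(-5568) = 11136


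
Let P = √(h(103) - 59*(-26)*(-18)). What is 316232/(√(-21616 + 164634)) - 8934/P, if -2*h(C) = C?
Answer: 158116*√143018/71509 + 8934*I*√110654/55327 ≈ 836.2 + 53.715*I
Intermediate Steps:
h(C) = -C/2
P = I*√110654/2 (P = √(-½*103 - 59*(-26)*(-18)) = √(-103/2 + 1534*(-18)) = √(-103/2 - 27612) = √(-55327/2) = I*√110654/2 ≈ 166.32*I)
316232/(√(-21616 + 164634)) - 8934/P = 316232/(√(-21616 + 164634)) - 8934*(-I*√110654/55327) = 316232/(√143018) - (-8934)*I*√110654/55327 = 316232*(√143018/143018) + 8934*I*√110654/55327 = 158116*√143018/71509 + 8934*I*√110654/55327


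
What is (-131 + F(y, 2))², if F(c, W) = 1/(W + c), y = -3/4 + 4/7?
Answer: 44262409/2601 ≈ 17017.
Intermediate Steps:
y = -5/28 (y = -3*¼ + 4*(⅐) = -¾ + 4/7 = -5/28 ≈ -0.17857)
(-131 + F(y, 2))² = (-131 + 1/(2 - 5/28))² = (-131 + 1/(51/28))² = (-131 + 28/51)² = (-6653/51)² = 44262409/2601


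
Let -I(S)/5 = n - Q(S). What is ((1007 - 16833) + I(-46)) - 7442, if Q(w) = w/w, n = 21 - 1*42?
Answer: -23158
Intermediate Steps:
n = -21 (n = 21 - 42 = -21)
Q(w) = 1
I(S) = 110 (I(S) = -5*(-21 - 1*1) = -5*(-21 - 1) = -5*(-22) = 110)
((1007 - 16833) + I(-46)) - 7442 = ((1007 - 16833) + 110) - 7442 = (-15826 + 110) - 7442 = -15716 - 7442 = -23158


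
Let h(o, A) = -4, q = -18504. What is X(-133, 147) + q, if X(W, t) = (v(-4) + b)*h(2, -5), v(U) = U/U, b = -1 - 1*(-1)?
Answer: -18508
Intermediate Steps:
b = 0 (b = -1 + 1 = 0)
v(U) = 1
X(W, t) = -4 (X(W, t) = (1 + 0)*(-4) = 1*(-4) = -4)
X(-133, 147) + q = -4 - 18504 = -18508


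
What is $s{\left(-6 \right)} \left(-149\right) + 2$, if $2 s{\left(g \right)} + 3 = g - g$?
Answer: $\frac{451}{2} \approx 225.5$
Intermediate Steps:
$s{\left(g \right)} = - \frac{3}{2}$ ($s{\left(g \right)} = - \frac{3}{2} + \frac{g - g}{2} = - \frac{3}{2} + \frac{1}{2} \cdot 0 = - \frac{3}{2} + 0 = - \frac{3}{2}$)
$s{\left(-6 \right)} \left(-149\right) + 2 = \left(- \frac{3}{2}\right) \left(-149\right) + 2 = \frac{447}{2} + 2 = \frac{451}{2}$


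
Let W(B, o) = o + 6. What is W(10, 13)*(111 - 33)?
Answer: 1482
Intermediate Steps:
W(B, o) = 6 + o
W(10, 13)*(111 - 33) = (6 + 13)*(111 - 33) = 19*78 = 1482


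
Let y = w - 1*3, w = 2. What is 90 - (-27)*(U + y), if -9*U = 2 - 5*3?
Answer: 102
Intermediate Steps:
y = -1 (y = 2 - 1*3 = 2 - 3 = -1)
U = 13/9 (U = -(2 - 5*3)/9 = -(2 - 15)/9 = -⅑*(-13) = 13/9 ≈ 1.4444)
90 - (-27)*(U + y) = 90 - (-27)*(13/9 - 1) = 90 - (-27)*4/9 = 90 - 27*(-4/9) = 90 + 12 = 102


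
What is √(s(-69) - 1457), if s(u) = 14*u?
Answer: I*√2423 ≈ 49.224*I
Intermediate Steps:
√(s(-69) - 1457) = √(14*(-69) - 1457) = √(-966 - 1457) = √(-2423) = I*√2423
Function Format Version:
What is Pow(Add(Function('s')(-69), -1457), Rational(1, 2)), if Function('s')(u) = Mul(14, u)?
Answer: Mul(I, Pow(2423, Rational(1, 2))) ≈ Mul(49.224, I)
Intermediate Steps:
Pow(Add(Function('s')(-69), -1457), Rational(1, 2)) = Pow(Add(Mul(14, -69), -1457), Rational(1, 2)) = Pow(Add(-966, -1457), Rational(1, 2)) = Pow(-2423, Rational(1, 2)) = Mul(I, Pow(2423, Rational(1, 2)))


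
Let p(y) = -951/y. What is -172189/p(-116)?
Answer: -19973924/951 ≈ -21003.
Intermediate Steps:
-172189/p(-116) = -172189/((-951/(-116))) = -172189/((-951*(-1/116))) = -172189/951/116 = -172189*116/951 = -19973924/951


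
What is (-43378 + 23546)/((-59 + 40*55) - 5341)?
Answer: 2479/400 ≈ 6.1975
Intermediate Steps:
(-43378 + 23546)/((-59 + 40*55) - 5341) = -19832/((-59 + 2200) - 5341) = -19832/(2141 - 5341) = -19832/(-3200) = -19832*(-1/3200) = 2479/400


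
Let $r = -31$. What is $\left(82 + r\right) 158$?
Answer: $8058$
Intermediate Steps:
$\left(82 + r\right) 158 = \left(82 - 31\right) 158 = 51 \cdot 158 = 8058$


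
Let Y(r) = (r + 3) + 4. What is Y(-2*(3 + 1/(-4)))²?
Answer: 9/4 ≈ 2.2500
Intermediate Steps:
Y(r) = 7 + r (Y(r) = (3 + r) + 4 = 7 + r)
Y(-2*(3 + 1/(-4)))² = (7 - 2*(3 + 1/(-4)))² = (7 - 2*(3 - ¼))² = (7 - 2*11/4)² = (7 - 11/2)² = (3/2)² = 9/4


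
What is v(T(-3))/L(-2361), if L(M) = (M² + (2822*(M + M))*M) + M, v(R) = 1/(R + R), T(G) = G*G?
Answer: 1/566406714312 ≈ 1.7655e-12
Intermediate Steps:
T(G) = G²
v(R) = 1/(2*R)
L(M) = M + 5645*M² (L(M) = (M² + (2822*(2*M))*M) + M = (M² + (5644*M)*M) + M = (M² + 5644*M²) + M = 5645*M² + M = M + 5645*M²)
v(T(-3))/L(-2361) = (1/(2*((-3)²)))/((-2361*(1 + 5645*(-2361)))) = ((½)/9)/((-2361*(1 - 13327845))) = ((½)*(⅑))/((-2361*(-13327844))) = (1/18)/31467039684 = (1/18)*(1/31467039684) = 1/566406714312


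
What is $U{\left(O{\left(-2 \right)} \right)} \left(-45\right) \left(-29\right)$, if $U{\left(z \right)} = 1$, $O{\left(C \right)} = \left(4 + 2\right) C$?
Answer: $1305$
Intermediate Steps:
$O{\left(C \right)} = 6 C$
$U{\left(O{\left(-2 \right)} \right)} \left(-45\right) \left(-29\right) = 1 \left(-45\right) \left(-29\right) = \left(-45\right) \left(-29\right) = 1305$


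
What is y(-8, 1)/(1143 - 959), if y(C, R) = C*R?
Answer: -1/23 ≈ -0.043478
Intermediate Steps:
y(-8, 1)/(1143 - 959) = (-8*1)/(1143 - 959) = -8/184 = -8*1/184 = -1/23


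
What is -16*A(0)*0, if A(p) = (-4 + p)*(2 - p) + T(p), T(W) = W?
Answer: 0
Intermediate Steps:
A(p) = p + (-4 + p)*(2 - p) (A(p) = (-4 + p)*(2 - p) + p = p + (-4 + p)*(2 - p))
-16*A(0)*0 = -16*(-8 - 1*0² + 7*0)*0 = -16*(-8 - 1*0 + 0)*0 = -16*(-8 + 0 + 0)*0 = -16*(-8)*0 = 128*0 = 0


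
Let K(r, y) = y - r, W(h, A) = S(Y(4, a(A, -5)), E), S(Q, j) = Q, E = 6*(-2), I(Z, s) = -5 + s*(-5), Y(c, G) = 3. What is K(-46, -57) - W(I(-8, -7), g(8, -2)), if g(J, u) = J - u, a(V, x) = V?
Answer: -14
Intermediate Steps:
I(Z, s) = -5 - 5*s
E = -12
W(h, A) = 3
K(-46, -57) - W(I(-8, -7), g(8, -2)) = (-57 - 1*(-46)) - 1*3 = (-57 + 46) - 3 = -11 - 3 = -14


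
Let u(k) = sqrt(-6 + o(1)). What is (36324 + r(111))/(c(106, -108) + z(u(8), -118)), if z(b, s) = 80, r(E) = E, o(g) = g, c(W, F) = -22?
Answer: 36435/58 ≈ 628.19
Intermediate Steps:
u(k) = I*sqrt(5) (u(k) = sqrt(-6 + 1) = sqrt(-5) = I*sqrt(5))
(36324 + r(111))/(c(106, -108) + z(u(8), -118)) = (36324 + 111)/(-22 + 80) = 36435/58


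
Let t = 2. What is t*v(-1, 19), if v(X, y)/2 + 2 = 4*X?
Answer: -24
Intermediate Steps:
v(X, y) = -4 + 8*X (v(X, y) = -4 + 2*(4*X) = -4 + 8*X)
t*v(-1, 19) = 2*(-4 + 8*(-1)) = 2*(-4 - 8) = 2*(-12) = -24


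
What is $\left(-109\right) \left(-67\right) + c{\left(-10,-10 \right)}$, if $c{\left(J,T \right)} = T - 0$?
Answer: $7293$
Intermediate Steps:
$c{\left(J,T \right)} = T$ ($c{\left(J,T \right)} = T + 0 = T$)
$\left(-109\right) \left(-67\right) + c{\left(-10,-10 \right)} = \left(-109\right) \left(-67\right) - 10 = 7303 - 10 = 7293$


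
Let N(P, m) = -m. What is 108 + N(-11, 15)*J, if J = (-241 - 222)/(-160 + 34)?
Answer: 2221/42 ≈ 52.881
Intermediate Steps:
J = 463/126 (J = -463/(-126) = -463*(-1/126) = 463/126 ≈ 3.6746)
108 + N(-11, 15)*J = 108 - 1*15*(463/126) = 108 - 15*463/126 = 108 - 2315/42 = 2221/42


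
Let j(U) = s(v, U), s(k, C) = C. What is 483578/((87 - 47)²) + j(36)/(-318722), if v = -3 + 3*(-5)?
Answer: 38531722429/127488800 ≈ 302.24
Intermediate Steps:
v = -18 (v = -3 - 15 = -18)
j(U) = U
483578/((87 - 47)²) + j(36)/(-318722) = 483578/((87 - 47)²) + 36/(-318722) = 483578/(40²) + 36*(-1/318722) = 483578/1600 - 18/159361 = 483578*(1/1600) - 18/159361 = 241789/800 - 18/159361 = 38531722429/127488800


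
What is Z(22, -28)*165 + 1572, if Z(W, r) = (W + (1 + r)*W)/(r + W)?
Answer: 17302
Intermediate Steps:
Z(W, r) = (W + W*(1 + r))/(W + r)
Z(22, -28)*165 + 1572 = (22*(2 - 28)/(22 - 28))*165 + 1572 = (22*(-26)/(-6))*165 + 1572 = (22*(-⅙)*(-26))*165 + 1572 = (286/3)*165 + 1572 = 15730 + 1572 = 17302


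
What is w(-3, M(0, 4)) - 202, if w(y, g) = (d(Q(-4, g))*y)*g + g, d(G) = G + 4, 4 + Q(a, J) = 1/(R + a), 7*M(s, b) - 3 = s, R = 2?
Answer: -2813/14 ≈ -200.93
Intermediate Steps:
M(s, b) = 3/7 + s/7
Q(a, J) = -4 + 1/(2 + a)
d(G) = 4 + G
w(y, g) = g - g*y/2 (w(y, g) = ((4 + (-7 - 4*(-4))/(2 - 4))*y)*g + g = ((4 + (-7 + 16)/(-2))*y)*g + g = ((4 - ½*9)*y)*g + g = ((4 - 9/2)*y)*g + g = (-y/2)*g + g = -g*y/2 + g = g - g*y/2)
w(-3, M(0, 4)) - 202 = (3/7 + (⅐)*0)*(2 - 1*(-3))/2 - 202 = (3/7 + 0)*(2 + 3)/2 - 202 = (½)*(3/7)*5 - 202 = 15/14 - 202 = -2813/14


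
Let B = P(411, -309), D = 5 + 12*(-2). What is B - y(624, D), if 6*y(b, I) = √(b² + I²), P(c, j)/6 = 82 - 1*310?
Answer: -1368 - √389737/6 ≈ -1472.0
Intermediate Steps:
P(c, j) = -1368 (P(c, j) = 6*(82 - 1*310) = 6*(82 - 310) = 6*(-228) = -1368)
D = -19 (D = 5 - 24 = -19)
B = -1368
y(b, I) = √(I² + b²)/6 (y(b, I) = √(b² + I²)/6 = √(I² + b²)/6)
B - y(624, D) = -1368 - √((-19)² + 624²)/6 = -1368 - √(361 + 389376)/6 = -1368 - √389737/6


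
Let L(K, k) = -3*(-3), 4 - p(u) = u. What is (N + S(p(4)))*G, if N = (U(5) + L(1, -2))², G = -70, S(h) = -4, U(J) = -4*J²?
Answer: -579390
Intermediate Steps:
p(u) = 4 - u
L(K, k) = 9
N = 8281 (N = (-4*5² + 9)² = (-4*25 + 9)² = (-100 + 9)² = (-91)² = 8281)
(N + S(p(4)))*G = (8281 - 4)*(-70) = 8277*(-70) = -579390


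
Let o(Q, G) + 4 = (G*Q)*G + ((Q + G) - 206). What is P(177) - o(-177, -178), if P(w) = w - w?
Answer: 5608633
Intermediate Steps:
P(w) = 0
o(Q, G) = -210 + G + Q + Q*G² (o(Q, G) = -4 + ((G*Q)*G + ((Q + G) - 206)) = -4 + (Q*G² + ((G + Q) - 206)) = -4 + (Q*G² + (-206 + G + Q)) = -4 + (-206 + G + Q + Q*G²) = -210 + G + Q + Q*G²)
P(177) - o(-177, -178) = 0 - (-210 - 178 - 177 - 177*(-178)²) = 0 - (-210 - 178 - 177 - 177*31684) = 0 - (-210 - 178 - 177 - 5608068) = 0 - 1*(-5608633) = 0 + 5608633 = 5608633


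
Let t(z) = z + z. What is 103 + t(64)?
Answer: 231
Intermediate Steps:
t(z) = 2*z
103 + t(64) = 103 + 2*64 = 103 + 128 = 231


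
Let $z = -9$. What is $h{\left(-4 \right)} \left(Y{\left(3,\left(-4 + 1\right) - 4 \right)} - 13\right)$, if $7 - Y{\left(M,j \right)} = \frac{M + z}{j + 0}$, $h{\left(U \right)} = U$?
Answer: $\frac{192}{7} \approx 27.429$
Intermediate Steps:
$Y{\left(M,j \right)} = 7 - \frac{-9 + M}{j}$ ($Y{\left(M,j \right)} = 7 - \frac{M - 9}{j + 0} = 7 - \frac{-9 + M}{j}$)
$h{\left(-4 \right)} \left(Y{\left(3,\left(-4 + 1\right) - 4 \right)} - 13\right) = - 4 \left(\frac{9 - 3 + 7 \left(\left(-4 + 1\right) - 4\right)}{\left(-4 + 1\right) - 4} - 13\right) = - 4 \left(\frac{9 - 3 + 7 \left(-3 - 4\right)}{-3 - 4} - 13\right) = - 4 \left(\frac{9 - 3 + 7 \left(-7\right)}{-7} - 13\right) = - 4 \left(- \frac{9 - 3 - 49}{7} - 13\right) = - 4 \left(\left(- \frac{1}{7}\right) \left(-43\right) - 13\right) = - 4 \left(\frac{43}{7} - 13\right) = \left(-4\right) \left(- \frac{48}{7}\right) = \frac{192}{7}$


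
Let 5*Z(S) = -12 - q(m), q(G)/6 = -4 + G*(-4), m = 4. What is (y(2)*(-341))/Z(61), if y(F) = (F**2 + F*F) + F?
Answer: -8525/54 ≈ -157.87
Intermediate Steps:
y(F) = F + 2*F**2 (y(F) = (F**2 + F**2) + F = 2*F**2 + F = F + 2*F**2)
q(G) = -24 - 24*G (q(G) = 6*(-4 + G*(-4)) = 6*(-4 - 4*G) = -24 - 24*G)
Z(S) = 108/5 (Z(S) = (-12 - (-24 - 24*4))/5 = (-12 - (-24 - 96))/5 = (-12 - 1*(-120))/5 = (-12 + 120)/5 = (1/5)*108 = 108/5)
(y(2)*(-341))/Z(61) = ((2*(1 + 2*2))*(-341))/(108/5) = ((2*(1 + 4))*(-341))*(5/108) = ((2*5)*(-341))*(5/108) = (10*(-341))*(5/108) = -3410*5/108 = -8525/54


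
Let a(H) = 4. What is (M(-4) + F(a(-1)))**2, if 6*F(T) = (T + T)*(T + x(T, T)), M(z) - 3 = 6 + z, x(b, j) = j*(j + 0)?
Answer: 9025/9 ≈ 1002.8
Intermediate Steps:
x(b, j) = j**2 (x(b, j) = j*j = j**2)
M(z) = 9 + z (M(z) = 3 + (6 + z) = 9 + z)
F(T) = T*(T + T**2)/3 (F(T) = ((T + T)*(T + T**2))/6 = ((2*T)*(T + T**2))/6 = (2*T*(T + T**2))/6 = T*(T + T**2)/3)
(M(-4) + F(a(-1)))**2 = ((9 - 4) + (1/3)*4**2*(1 + 4))**2 = (5 + (1/3)*16*5)**2 = (5 + 80/3)**2 = (95/3)**2 = 9025/9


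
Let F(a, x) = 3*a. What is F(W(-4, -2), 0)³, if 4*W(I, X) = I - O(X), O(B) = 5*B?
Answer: 729/8 ≈ 91.125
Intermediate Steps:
W(I, X) = -5*X/4 + I/4 (W(I, X) = (I - 5*X)/4 = -5*X/4 + I/4)
F(W(-4, -2), 0)³ = (3*(-5/4*(-2) + (¼)*(-4)))³ = (3*(5/2 - 1))³ = (3*(3/2))³ = (9/2)³ = 729/8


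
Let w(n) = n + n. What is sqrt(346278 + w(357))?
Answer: 4*sqrt(21687) ≈ 589.06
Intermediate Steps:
w(n) = 2*n
sqrt(346278 + w(357)) = sqrt(346278 + 2*357) = sqrt(346278 + 714) = sqrt(346992) = 4*sqrt(21687)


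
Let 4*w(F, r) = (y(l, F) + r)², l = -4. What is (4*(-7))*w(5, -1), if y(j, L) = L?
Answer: -112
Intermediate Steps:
w(F, r) = (F + r)²/4
(4*(-7))*w(5, -1) = (4*(-7))*((5 - 1)²/4) = -7*4² = -7*16 = -28*4 = -112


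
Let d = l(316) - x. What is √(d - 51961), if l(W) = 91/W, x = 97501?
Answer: I*√3731162179/158 ≈ 386.6*I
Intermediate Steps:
d = -30810225/316 (d = 91/316 - 1*97501 = 91*(1/316) - 97501 = 91/316 - 97501 = -30810225/316 ≈ -97501.)
√(d - 51961) = √(-30810225/316 - 51961) = √(-47229901/316) = I*√3731162179/158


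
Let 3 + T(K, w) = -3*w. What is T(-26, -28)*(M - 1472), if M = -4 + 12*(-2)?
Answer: -121500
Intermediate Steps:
T(K, w) = -3 - 3*w
M = -28 (M = -4 - 24 = -28)
T(-26, -28)*(M - 1472) = (-3 - 3*(-28))*(-28 - 1472) = (-3 + 84)*(-1500) = 81*(-1500) = -121500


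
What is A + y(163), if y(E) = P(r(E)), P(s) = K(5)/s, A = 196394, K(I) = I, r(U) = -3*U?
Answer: 96036661/489 ≈ 1.9639e+5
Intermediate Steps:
P(s) = 5/s
y(E) = -5/(3*E) (y(E) = 5/((-3*E)) = 5*(-1/(3*E)) = -5/(3*E))
A + y(163) = 196394 - 5/3/163 = 196394 - 5/3*1/163 = 196394 - 5/489 = 96036661/489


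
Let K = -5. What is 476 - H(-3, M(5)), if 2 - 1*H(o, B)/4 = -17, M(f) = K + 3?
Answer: 400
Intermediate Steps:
M(f) = -2 (M(f) = -5 + 3 = -2)
H(o, B) = 76 (H(o, B) = 8 - 4*(-17) = 8 + 68 = 76)
476 - H(-3, M(5)) = 476 - 1*76 = 476 - 76 = 400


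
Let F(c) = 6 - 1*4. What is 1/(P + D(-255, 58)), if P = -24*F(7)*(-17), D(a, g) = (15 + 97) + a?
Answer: 1/673 ≈ 0.0014859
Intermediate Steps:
F(c) = 2 (F(c) = 6 - 4 = 2)
D(a, g) = 112 + a
P = 816 (P = -24*2*(-17) = -48*(-17) = 816)
1/(P + D(-255, 58)) = 1/(816 + (112 - 255)) = 1/(816 - 143) = 1/673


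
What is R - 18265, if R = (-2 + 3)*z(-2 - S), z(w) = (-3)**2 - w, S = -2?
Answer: -18256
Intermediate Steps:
z(w) = 9 - w
R = 9 (R = (-2 + 3)*(9 - (-2 - 1*(-2))) = 1*(9 - (-2 + 2)) = 1*(9 - 1*0) = 1*(9 + 0) = 1*9 = 9)
R - 18265 = 9 - 18265 = -18256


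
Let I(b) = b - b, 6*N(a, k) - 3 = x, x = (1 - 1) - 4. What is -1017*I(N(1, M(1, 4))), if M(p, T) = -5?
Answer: 0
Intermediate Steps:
x = -4 (x = 0 - 4 = -4)
N(a, k) = -⅙ (N(a, k) = ½ + (⅙)*(-4) = ½ - ⅔ = -⅙)
I(b) = 0
-1017*I(N(1, M(1, 4))) = -1017*0 = 0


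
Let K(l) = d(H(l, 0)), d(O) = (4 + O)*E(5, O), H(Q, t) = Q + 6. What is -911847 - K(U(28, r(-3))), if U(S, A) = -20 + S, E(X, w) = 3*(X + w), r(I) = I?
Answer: -912873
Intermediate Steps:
E(X, w) = 3*X + 3*w
H(Q, t) = 6 + Q
d(O) = (4 + O)*(15 + 3*O) (d(O) = (4 + O)*(3*5 + 3*O) = (4 + O)*(15 + 3*O))
K(l) = 3*(10 + l)*(11 + l) (K(l) = 3*(4 + (6 + l))*(5 + (6 + l)) = 3*(10 + l)*(11 + l))
-911847 - K(U(28, r(-3))) = -911847 - 3*(10 + (-20 + 28))*(11 + (-20 + 28)) = -911847 - 3*(10 + 8)*(11 + 8) = -911847 - 3*18*19 = -911847 - 1*1026 = -911847 - 1026 = -912873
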